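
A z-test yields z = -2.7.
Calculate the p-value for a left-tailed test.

For z = -2.7:
p = P(Z < -2.7) = Φ(-2.7) = 0.0035

Answer: p-value ≈ 0.0035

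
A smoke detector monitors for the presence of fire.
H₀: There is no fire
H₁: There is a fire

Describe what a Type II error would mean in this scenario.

Type I error: rejecting H₀ when it is actually true (false positive).
Type II error: failing to reject H₀ when H₁ is actually true (false negative).

Answer: The alarm fails to sound when there actually is a fire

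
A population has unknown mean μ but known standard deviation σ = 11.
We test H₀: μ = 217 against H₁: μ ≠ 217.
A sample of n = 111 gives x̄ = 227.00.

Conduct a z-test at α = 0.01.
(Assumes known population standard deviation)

Standard error: SE = σ/√n = 11/√111 = 1.0441
z-statistic: z = (x̄ - μ₀)/SE = (227.00 - 217)/1.0441 = 9.5776
Critical value: ±2.576
p-value < 0.0001
Decision: reject H₀

Answer: z = 9.5776, reject H₀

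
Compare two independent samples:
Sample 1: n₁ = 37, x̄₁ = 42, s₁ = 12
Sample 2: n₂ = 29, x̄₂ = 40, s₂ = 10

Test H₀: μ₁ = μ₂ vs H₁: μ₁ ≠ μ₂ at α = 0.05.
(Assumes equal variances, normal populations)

Pooled variance: s²_p = [36×12² + 28×10²]/(64) = 124.7500
s_p = 11.1692
SE = s_p×√(1/n₁ + 1/n₂) = 11.1692×√(1/37 + 1/29) = 2.7701
t = (x̄₁ - x̄₂)/SE = (42 - 40)/2.7701 = 0.7220
df = 64, t-critical = ±1.998
Decision: fail to reject H₀

Answer: t = 0.7220, fail to reject H₀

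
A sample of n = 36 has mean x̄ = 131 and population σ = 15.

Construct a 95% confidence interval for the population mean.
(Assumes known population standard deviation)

Answer: (126.1000, 135.9000)

Derivation:
Confidence level: 95%, α = 0.05
z_0.025 = 1.960
SE = σ/√n = 15/√36 = 2.5000
Margin of error = 1.960 × 2.5000 = 4.9000
CI: x̄ ± margin = 131 ± 4.9000
CI: (126.1000, 135.9000)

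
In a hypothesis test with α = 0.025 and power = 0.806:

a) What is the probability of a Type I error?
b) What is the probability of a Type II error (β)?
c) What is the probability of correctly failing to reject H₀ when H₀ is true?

Answer: a) 0.025, b) 0.194, c) 0.975

Derivation:
a) Type I error probability = α = 0.025
b) Power = P(reject H₀ | H₁ true) = 1 - β = 0.806, so Type II error probability = β = 1 - Power = 0.194
c) P(fail to reject H₀ | H₀ true) = 1 - α = 0.975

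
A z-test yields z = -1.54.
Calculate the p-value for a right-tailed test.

Answer: p-value ≈ 0.9382

Derivation:
For z = -1.54:
p = P(Z > -1.54) = 1 - Φ(-1.54) = 0.9382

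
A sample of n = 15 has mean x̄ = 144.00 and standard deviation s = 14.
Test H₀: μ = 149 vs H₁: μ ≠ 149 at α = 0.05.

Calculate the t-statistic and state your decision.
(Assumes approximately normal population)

df = n - 1 = 14
SE = s/√n = 14/√15 = 3.6148
t = (x̄ - μ₀)/SE = (144.00 - 149)/3.6148 = -1.3832
Critical value: t_{0.025,14} = ±2.145
p-value ≈ 0.1883
Decision: fail to reject H₀

Answer: t = -1.3832, fail to reject H₀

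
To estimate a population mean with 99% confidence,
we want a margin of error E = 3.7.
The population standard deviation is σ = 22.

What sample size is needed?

z_0.005 = 2.576
n = (z×σ/E)² = (2.576×22/3.7)²
n = 234.6030
Round up: n = 235

Answer: n = 235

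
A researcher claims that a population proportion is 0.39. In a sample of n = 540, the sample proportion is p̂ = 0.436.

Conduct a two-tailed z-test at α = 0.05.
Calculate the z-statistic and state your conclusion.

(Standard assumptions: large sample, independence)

Answer: z = 2.1916, reject H₀

Derivation:
H₀: p = 0.39, H₁: p ≠ 0.39
Standard error: SE = √(p₀(1-p₀)/n) = √(0.39×0.61/540) = 0.020989
z-statistic: z = (p̂ - p₀)/SE = (0.436 - 0.39)/0.020989 = 2.1916
Critical value: z_0.025 = ±1.960
p-value = 0.0284
Decision: reject H₀ at α = 0.05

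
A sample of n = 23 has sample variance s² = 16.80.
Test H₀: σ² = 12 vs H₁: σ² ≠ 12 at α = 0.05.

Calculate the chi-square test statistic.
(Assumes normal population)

df = n - 1 = 22
χ² = (n-1)s²/σ₀² = 22×16.80/12 = 30.8000
Critical values: χ²_{0.975,22} = 10.982, χ²_{0.025,22} = 36.781
Rejection region: χ² < 10.982 or χ² > 36.781
Decision: fail to reject H₀

Answer: χ² = 30.8000, fail to reject H₀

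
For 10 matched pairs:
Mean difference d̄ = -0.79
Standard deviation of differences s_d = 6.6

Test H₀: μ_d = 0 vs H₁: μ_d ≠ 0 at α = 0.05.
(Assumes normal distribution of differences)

df = n - 1 = 9
SE = s_d/√n = 6.6/√10 = 2.0871
t = d̄/SE = -0.79/2.0871 = -0.3785
Critical value: t_{0.025,9} = ±2.262
p-value ≈ 0.7138
Decision: fail to reject H₀

Answer: t = -0.3785, fail to reject H₀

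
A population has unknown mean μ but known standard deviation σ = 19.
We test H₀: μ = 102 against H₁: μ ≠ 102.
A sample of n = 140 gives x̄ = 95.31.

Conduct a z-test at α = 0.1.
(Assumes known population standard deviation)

Standard error: SE = σ/√n = 19/√140 = 1.6058
z-statistic: z = (x̄ - μ₀)/SE = (95.31 - 102)/1.6058 = -4.1661
Critical value: ±1.645
p-value < 0.0001
Decision: reject H₀

Answer: z = -4.1661, reject H₀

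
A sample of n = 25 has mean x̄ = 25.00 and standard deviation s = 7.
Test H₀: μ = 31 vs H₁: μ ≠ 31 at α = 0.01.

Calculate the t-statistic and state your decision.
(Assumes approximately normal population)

df = n - 1 = 24
SE = s/√n = 7/√25 = 1.4000
t = (x̄ - μ₀)/SE = (25.00 - 31)/1.4000 = -4.2857
Critical value: t_{0.005,24} = ±2.797
p-value ≈ 0.0003
Decision: reject H₀

Answer: t = -4.2857, reject H₀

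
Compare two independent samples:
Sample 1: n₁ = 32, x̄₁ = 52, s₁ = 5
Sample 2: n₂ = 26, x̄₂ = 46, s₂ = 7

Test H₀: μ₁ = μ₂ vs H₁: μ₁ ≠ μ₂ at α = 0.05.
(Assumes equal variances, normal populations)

Answer: t = 3.8025, reject H₀

Derivation:
Pooled variance: s²_p = [31×5² + 25×7²]/(56) = 35.7143
s_p = 5.9761
SE = s_p×√(1/n₁ + 1/n₂) = 5.9761×√(1/32 + 1/26) = 1.5779
t = (x̄₁ - x̄₂)/SE = (52 - 46)/1.5779 = 3.8025
df = 56, t-critical = ±2.003
Decision: reject H₀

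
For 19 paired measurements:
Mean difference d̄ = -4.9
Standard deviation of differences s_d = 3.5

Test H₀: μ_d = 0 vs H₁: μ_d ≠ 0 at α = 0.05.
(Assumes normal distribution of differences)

Answer: t = -6.1021, reject H₀

Derivation:
df = n - 1 = 18
SE = s_d/√n = 3.5/√19 = 0.8030
t = d̄/SE = -4.9/0.8030 = -6.1021
Critical value: t_{0.025,18} = ±2.101
p-value < 0.0001
Decision: reject H₀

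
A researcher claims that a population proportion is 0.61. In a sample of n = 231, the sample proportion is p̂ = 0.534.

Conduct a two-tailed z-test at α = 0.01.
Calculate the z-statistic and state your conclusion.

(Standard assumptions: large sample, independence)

H₀: p = 0.61, H₁: p ≠ 0.61
Standard error: SE = √(p₀(1-p₀)/n) = √(0.61×0.39/231) = 0.032092
z-statistic: z = (p̂ - p₀)/SE = (0.534 - 0.61)/0.032092 = -2.3682
Critical value: z_0.005 = ±2.576
p-value = 0.0179
Decision: fail to reject H₀ at α = 0.01

Answer: z = -2.3682, fail to reject H₀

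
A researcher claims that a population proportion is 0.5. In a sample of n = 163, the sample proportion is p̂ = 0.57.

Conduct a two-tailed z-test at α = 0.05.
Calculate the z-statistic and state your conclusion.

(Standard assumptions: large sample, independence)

H₀: p = 0.5, H₁: p ≠ 0.5
Standard error: SE = √(p₀(1-p₀)/n) = √(0.5×0.5/163) = 0.039163
z-statistic: z = (p̂ - p₀)/SE = (0.57 - 0.5)/0.039163 = 1.7874
Critical value: z_0.025 = ±1.960
p-value = 0.0739
Decision: fail to reject H₀ at α = 0.05

Answer: z = 1.7874, fail to reject H₀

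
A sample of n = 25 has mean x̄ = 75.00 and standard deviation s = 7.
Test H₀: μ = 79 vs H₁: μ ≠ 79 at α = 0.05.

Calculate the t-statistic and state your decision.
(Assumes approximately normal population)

df = n - 1 = 24
SE = s/√n = 7/√25 = 1.4000
t = (x̄ - μ₀)/SE = (75.00 - 79)/1.4000 = -2.8571
Critical value: t_{0.025,24} = ±2.064
p-value ≈ 0.0087
Decision: reject H₀

Answer: t = -2.8571, reject H₀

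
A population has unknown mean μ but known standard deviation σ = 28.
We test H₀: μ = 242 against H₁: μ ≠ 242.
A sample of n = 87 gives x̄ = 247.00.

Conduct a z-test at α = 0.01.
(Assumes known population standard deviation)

Answer: z = 1.6656, fail to reject H₀

Derivation:
Standard error: SE = σ/√n = 28/√87 = 3.0019
z-statistic: z = (x̄ - μ₀)/SE = (247.00 - 242)/3.0019 = 1.6656
Critical value: ±2.576
p-value = 0.0958
Decision: fail to reject H₀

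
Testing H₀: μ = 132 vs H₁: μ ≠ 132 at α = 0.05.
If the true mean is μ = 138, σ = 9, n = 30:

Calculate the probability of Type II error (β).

SE = σ/√n = 9/√30 = 1.6432
Critical values: μ₀ ± z_0.025×SE = 132 ± 1.960×1.6432
Acceptance region: (128.7793, 135.2207)
Under H₁ (μ = 138): z_high = (135.2207 - 138)/1.6432 = -1.6914, z_low = (128.7793 - 138)/1.6432 = -5.6114
β = P(not reject | H₁) = Φ(-1.6914) - Φ(-5.6114) ≈ 0.0454

Answer: β ≈ 0.0454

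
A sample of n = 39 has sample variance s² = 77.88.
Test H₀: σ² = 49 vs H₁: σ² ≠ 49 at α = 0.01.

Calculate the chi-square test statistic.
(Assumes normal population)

df = n - 1 = 38
χ² = (n-1)s²/σ₀² = 38×77.88/49 = 60.3967
Critical values: χ²_{0.995,38} = 19.289, χ²_{0.005,38} = 64.181
Rejection region: χ² < 19.289 or χ² > 64.181
Decision: fail to reject H₀

Answer: χ² = 60.3967, fail to reject H₀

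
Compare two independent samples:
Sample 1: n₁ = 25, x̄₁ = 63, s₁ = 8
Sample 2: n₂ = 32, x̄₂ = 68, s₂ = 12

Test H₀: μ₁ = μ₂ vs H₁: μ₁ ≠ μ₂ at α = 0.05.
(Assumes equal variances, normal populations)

Answer: t = -1.7934, fail to reject H₀

Derivation:
Pooled variance: s²_p = [24×8² + 31×12²]/(55) = 109.0909
s_p = 10.4447
SE = s_p×√(1/n₁ + 1/n₂) = 10.4447×√(1/25 + 1/32) = 2.7880
t = (x̄₁ - x̄₂)/SE = (63 - 68)/2.7880 = -1.7934
df = 55, t-critical = ±2.004
Decision: fail to reject H₀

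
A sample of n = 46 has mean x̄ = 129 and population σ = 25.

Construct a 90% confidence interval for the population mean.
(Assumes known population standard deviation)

Confidence level: 90%, α = 0.1
z_0.05 = 1.645
SE = σ/√n = 25/√46 = 3.6860
Margin of error = 1.645 × 3.6860 = 6.0635
CI: x̄ ± margin = 129 ± 6.0635
CI: (122.9365, 135.0635)

Answer: (122.9365, 135.0635)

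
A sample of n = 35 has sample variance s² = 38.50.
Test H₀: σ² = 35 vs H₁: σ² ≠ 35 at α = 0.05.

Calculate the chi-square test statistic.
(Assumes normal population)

df = n - 1 = 34
χ² = (n-1)s²/σ₀² = 34×38.50/35 = 37.4000
Critical values: χ²_{0.975,34} = 19.806, χ²_{0.025,34} = 51.966
Rejection region: χ² < 19.806 or χ² > 51.966
Decision: fail to reject H₀

Answer: χ² = 37.4000, fail to reject H₀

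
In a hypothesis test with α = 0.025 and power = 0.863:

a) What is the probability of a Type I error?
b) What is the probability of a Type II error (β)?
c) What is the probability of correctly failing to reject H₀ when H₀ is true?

a) Type I error probability = α = 0.025
b) Power = P(reject H₀ | H₁ true) = 1 - β = 0.863, so Type II error probability = β = 1 - Power = 0.137
c) P(fail to reject H₀ | H₀ true) = 1 - α = 0.975

Answer: a) 0.025, b) 0.137, c) 0.975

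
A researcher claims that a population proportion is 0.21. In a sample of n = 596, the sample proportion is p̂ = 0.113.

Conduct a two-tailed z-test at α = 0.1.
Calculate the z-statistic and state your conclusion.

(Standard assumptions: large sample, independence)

H₀: p = 0.21, H₁: p ≠ 0.21
Standard error: SE = √(p₀(1-p₀)/n) = √(0.21×0.79/596) = 0.016684
z-statistic: z = (p̂ - p₀)/SE = (0.113 - 0.21)/0.016684 = -5.8140
Critical value: z_0.05 = ±1.645
p-value < 0.0001
Decision: reject H₀ at α = 0.1

Answer: z = -5.8140, reject H₀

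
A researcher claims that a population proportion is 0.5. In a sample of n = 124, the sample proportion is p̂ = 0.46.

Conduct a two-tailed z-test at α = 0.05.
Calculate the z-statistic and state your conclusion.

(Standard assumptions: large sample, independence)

Answer: z = -0.8908, fail to reject H₀

Derivation:
H₀: p = 0.5, H₁: p ≠ 0.5
Standard error: SE = √(p₀(1-p₀)/n) = √(0.5×0.5/124) = 0.044901
z-statistic: z = (p̂ - p₀)/SE = (0.46 - 0.5)/0.044901 = -0.8908
Critical value: z_0.025 = ±1.960
p-value = 0.3730
Decision: fail to reject H₀ at α = 0.05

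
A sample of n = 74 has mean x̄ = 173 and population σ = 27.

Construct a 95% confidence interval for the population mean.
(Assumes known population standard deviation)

Answer: (166.8481, 179.1519)

Derivation:
Confidence level: 95%, α = 0.05
z_0.025 = 1.960
SE = σ/√n = 27/√74 = 3.1387
Margin of error = 1.960 × 3.1387 = 6.1519
CI: x̄ ± margin = 173 ± 6.1519
CI: (166.8481, 179.1519)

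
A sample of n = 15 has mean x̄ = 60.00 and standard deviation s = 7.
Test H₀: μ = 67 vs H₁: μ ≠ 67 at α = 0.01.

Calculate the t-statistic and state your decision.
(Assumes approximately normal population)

Answer: t = -3.8730, reject H₀

Derivation:
df = n - 1 = 14
SE = s/√n = 7/√15 = 1.8074
t = (x̄ - μ₀)/SE = (60.00 - 67)/1.8074 = -3.8730
Critical value: t_{0.005,14} = ±2.977
p-value ≈ 0.0017
Decision: reject H₀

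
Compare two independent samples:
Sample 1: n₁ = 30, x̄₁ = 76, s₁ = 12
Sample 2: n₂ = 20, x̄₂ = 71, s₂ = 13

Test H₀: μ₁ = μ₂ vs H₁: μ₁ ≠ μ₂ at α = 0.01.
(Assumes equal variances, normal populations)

Pooled variance: s²_p = [29×12² + 19×13²]/(48) = 153.8958
s_p = 12.4055
SE = s_p×√(1/n₁ + 1/n₂) = 12.4055×√(1/30 + 1/20) = 3.5812
t = (x̄₁ - x̄₂)/SE = (76 - 71)/3.5812 = 1.3962
df = 48, t-critical = ±2.682
Decision: fail to reject H₀

Answer: t = 1.3962, fail to reject H₀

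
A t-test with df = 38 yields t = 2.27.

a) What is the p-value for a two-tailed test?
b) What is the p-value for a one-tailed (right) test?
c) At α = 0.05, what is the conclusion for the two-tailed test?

Using t-distribution with df = 38:
a) Two-tailed: p = 2×P(T > 2.27) = 0.0290
b) One-tailed: p = P(T > 2.27) = 0.0145
c) 0.0290 < 0.05, reject H₀

Answer: a) 0.0290, b) 0.0145, c) reject H₀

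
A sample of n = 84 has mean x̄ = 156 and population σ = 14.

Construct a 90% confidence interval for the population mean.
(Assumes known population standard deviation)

Confidence level: 90%, α = 0.1
z_0.05 = 1.645
SE = σ/√n = 14/√84 = 1.5275
Margin of error = 1.645 × 1.5275 = 2.5127
CI: x̄ ± margin = 156 ± 2.5127
CI: (153.4873, 158.5127)

Answer: (153.4873, 158.5127)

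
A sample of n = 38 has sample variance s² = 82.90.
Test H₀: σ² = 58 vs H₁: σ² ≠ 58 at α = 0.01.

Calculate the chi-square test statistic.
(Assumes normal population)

Answer: χ² = 52.8845, fail to reject H₀

Derivation:
df = n - 1 = 37
χ² = (n-1)s²/σ₀² = 37×82.90/58 = 52.8845
Critical values: χ²_{0.995,37} = 18.586, χ²_{0.005,37} = 62.883
Rejection region: χ² < 18.586 or χ² > 62.883
Decision: fail to reject H₀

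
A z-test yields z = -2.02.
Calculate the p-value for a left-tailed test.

For z = -2.02:
p = P(Z < -2.02) = Φ(-2.02) = 0.0217

Answer: p-value ≈ 0.0217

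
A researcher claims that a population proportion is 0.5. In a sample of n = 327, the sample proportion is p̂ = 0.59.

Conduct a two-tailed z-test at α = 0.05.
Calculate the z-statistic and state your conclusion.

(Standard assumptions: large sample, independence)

Answer: z = 3.2550, reject H₀

Derivation:
H₀: p = 0.5, H₁: p ≠ 0.5
Standard error: SE = √(p₀(1-p₀)/n) = √(0.5×0.5/327) = 0.027650
z-statistic: z = (p̂ - p₀)/SE = (0.59 - 0.5)/0.027650 = 3.2550
Critical value: z_0.025 = ±1.960
p-value = 0.0011
Decision: reject H₀ at α = 0.05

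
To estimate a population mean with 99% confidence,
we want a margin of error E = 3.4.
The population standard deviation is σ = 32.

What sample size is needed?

Answer: n = 588

Derivation:
z_0.005 = 2.576
n = (z×σ/E)² = (2.576×32/3.4)²
n = 587.8058
Round up: n = 588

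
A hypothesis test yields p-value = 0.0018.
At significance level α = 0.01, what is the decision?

Compare p-value to α:
0.0018 < 0.01
Decision: reject H₀

Answer: reject H₀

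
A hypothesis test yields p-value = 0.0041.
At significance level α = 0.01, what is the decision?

Answer: reject H₀

Derivation:
Compare p-value to α:
0.0041 < 0.01
Decision: reject H₀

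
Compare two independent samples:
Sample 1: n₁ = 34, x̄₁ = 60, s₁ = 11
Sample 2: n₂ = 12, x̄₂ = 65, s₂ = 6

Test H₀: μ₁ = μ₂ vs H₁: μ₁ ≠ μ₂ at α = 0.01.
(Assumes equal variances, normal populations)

Answer: t = -1.4909, fail to reject H₀

Derivation:
Pooled variance: s²_p = [33×11² + 11×6²]/(44) = 99.7500
s_p = 9.9875
SE = s_p×√(1/n₁ + 1/n₂) = 9.9875×√(1/34 + 1/12) = 3.3536
t = (x̄₁ - x̄₂)/SE = (60 - 65)/3.3536 = -1.4909
df = 44, t-critical = ±2.692
Decision: fail to reject H₀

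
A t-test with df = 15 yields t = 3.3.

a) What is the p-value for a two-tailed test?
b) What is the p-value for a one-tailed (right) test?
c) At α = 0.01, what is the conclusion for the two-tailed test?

Answer: a) 0.0049, b) 0.0024, c) reject H₀

Derivation:
Using t-distribution with df = 15:
a) Two-tailed: p = 2×P(T > 3.3) = 0.0049
b) One-tailed: p = P(T > 3.3) = 0.0024
c) 0.0049 < 0.01, reject H₀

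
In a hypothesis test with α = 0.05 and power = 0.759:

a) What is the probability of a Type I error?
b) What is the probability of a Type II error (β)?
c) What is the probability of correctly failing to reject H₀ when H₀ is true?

a) Type I error probability = α = 0.05
b) Power = P(reject H₀ | H₁ true) = 1 - β = 0.759, so Type II error probability = β = 1 - Power = 0.241
c) P(fail to reject H₀ | H₀ true) = 1 - α = 0.95

Answer: a) 0.05, b) 0.241, c) 0.95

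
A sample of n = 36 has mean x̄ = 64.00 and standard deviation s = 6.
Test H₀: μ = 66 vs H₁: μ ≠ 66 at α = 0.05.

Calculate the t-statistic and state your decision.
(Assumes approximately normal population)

Answer: t = -2.0000, fail to reject H₀

Derivation:
df = n - 1 = 35
SE = s/√n = 6/√36 = 1.0000
t = (x̄ - μ₀)/SE = (64.00 - 66)/1.0000 = -2.0000
Critical value: t_{0.025,35} = ±2.030
p-value ≈ 0.0533
Decision: fail to reject H₀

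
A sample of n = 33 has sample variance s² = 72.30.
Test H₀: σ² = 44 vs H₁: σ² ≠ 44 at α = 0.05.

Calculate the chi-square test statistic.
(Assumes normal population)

df = n - 1 = 32
χ² = (n-1)s²/σ₀² = 32×72.30/44 = 52.5818
Critical values: χ²_{0.975,32} = 18.291, χ²_{0.025,32} = 49.480
Rejection region: χ² < 18.291 or χ² > 49.480
Decision: reject H₀

Answer: χ² = 52.5818, reject H₀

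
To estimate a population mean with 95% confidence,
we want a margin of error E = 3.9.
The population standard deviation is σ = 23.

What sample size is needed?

Answer: n = 134

Derivation:
z_0.025 = 1.960
n = (z×σ/E)² = (1.960×23/3.9)²
n = 133.6099
Round up: n = 134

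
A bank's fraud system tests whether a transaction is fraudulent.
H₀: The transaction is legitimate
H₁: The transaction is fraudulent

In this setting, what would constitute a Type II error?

Answer: Allowing a fraudulent transaction to go through

Derivation:
Type I error: rejecting H₀ when it is actually true (false positive).
Type II error: failing to reject H₀ when H₁ is actually true (false negative).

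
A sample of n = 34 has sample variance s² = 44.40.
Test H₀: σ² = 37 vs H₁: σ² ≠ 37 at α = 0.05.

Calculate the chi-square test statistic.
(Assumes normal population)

df = n - 1 = 33
χ² = (n-1)s²/σ₀² = 33×44.40/37 = 39.6000
Critical values: χ²_{0.975,33} = 19.047, χ²_{0.025,33} = 50.725
Rejection region: χ² < 19.047 or χ² > 50.725
Decision: fail to reject H₀

Answer: χ² = 39.6000, fail to reject H₀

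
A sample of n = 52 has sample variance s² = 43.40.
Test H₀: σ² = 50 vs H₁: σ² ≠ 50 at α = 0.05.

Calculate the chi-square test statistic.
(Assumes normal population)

Answer: χ² = 44.2680, fail to reject H₀

Derivation:
df = n - 1 = 51
χ² = (n-1)s²/σ₀² = 51×43.40/50 = 44.2680
Critical values: χ²_{0.975,51} = 33.162, χ²_{0.025,51} = 72.616
Rejection region: χ² < 33.162 or χ² > 72.616
Decision: fail to reject H₀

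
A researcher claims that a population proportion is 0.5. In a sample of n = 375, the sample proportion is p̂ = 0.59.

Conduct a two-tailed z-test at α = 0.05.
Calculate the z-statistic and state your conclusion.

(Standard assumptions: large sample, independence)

H₀: p = 0.5, H₁: p ≠ 0.5
Standard error: SE = √(p₀(1-p₀)/n) = √(0.5×0.5/375) = 0.025820
z-statistic: z = (p̂ - p₀)/SE = (0.59 - 0.5)/0.025820 = 3.4857
Critical value: z_0.025 = ±1.960
p-value = 0.0005
Decision: reject H₀ at α = 0.05

Answer: z = 3.4857, reject H₀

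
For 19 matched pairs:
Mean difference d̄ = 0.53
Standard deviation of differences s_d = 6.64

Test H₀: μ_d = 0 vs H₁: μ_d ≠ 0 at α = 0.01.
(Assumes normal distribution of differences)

Answer: t = 0.3479, fail to reject H₀

Derivation:
df = n - 1 = 18
SE = s_d/√n = 6.64/√19 = 1.5233
t = d̄/SE = 0.53/1.5233 = 0.3479
Critical value: t_{0.005,18} = ±2.878
p-value ≈ 0.7320
Decision: fail to reject H₀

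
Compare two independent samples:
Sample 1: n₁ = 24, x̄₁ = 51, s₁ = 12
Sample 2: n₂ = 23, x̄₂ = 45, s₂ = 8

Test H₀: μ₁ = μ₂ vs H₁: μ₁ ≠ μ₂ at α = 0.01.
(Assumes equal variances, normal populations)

Answer: t = 2.0078, fail to reject H₀

Derivation:
Pooled variance: s²_p = [23×12² + 22×8²]/(45) = 104.8889
s_p = 10.2415
SE = s_p×√(1/n₁ + 1/n₂) = 10.2415×√(1/24 + 1/23) = 2.9884
t = (x̄₁ - x̄₂)/SE = (51 - 45)/2.9884 = 2.0078
df = 45, t-critical = ±2.690
Decision: fail to reject H₀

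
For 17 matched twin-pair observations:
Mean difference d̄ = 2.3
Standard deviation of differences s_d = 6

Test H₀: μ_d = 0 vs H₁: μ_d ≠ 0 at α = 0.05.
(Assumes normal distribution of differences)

df = n - 1 = 16
SE = s_d/√n = 6/√17 = 1.4552
t = d̄/SE = 2.3/1.4552 = 1.5805
Critical value: t_{0.025,16} = ±2.120
p-value ≈ 0.1336
Decision: fail to reject H₀

Answer: t = 1.5805, fail to reject H₀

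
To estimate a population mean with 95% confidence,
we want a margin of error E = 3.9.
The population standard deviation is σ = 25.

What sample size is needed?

z_0.025 = 1.960
n = (z×σ/E)² = (1.960×25/3.9)²
n = 157.8567
Round up: n = 158

Answer: n = 158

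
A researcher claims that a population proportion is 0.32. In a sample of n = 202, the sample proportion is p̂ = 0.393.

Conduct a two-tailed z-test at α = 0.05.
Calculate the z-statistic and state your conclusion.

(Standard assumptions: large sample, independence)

Answer: z = 2.2242, reject H₀

Derivation:
H₀: p = 0.32, H₁: p ≠ 0.32
Standard error: SE = √(p₀(1-p₀)/n) = √(0.32×0.68/202) = 0.032821
z-statistic: z = (p̂ - p₀)/SE = (0.393 - 0.32)/0.032821 = 2.2242
Critical value: z_0.025 = ±1.960
p-value = 0.0261
Decision: reject H₀ at α = 0.05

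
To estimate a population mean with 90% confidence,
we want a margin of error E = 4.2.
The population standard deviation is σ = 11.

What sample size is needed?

Answer: n = 19

Derivation:
z_0.05 = 1.645
n = (z×σ/E)² = (1.645×11/4.2)²
n = 18.5617
Round up: n = 19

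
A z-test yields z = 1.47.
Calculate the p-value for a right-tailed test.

Answer: p-value ≈ 0.0708

Derivation:
For z = 1.47:
p = P(Z > 1.47) = 1 - Φ(1.47) = 0.0708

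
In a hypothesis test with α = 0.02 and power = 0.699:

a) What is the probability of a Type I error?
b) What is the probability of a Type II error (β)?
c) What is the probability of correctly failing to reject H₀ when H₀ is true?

a) Type I error probability = α = 0.02
b) Power = P(reject H₀ | H₁ true) = 1 - β = 0.699, so Type II error probability = β = 1 - Power = 0.301
c) P(fail to reject H₀ | H₀ true) = 1 - α = 0.98

Answer: a) 0.02, b) 0.301, c) 0.98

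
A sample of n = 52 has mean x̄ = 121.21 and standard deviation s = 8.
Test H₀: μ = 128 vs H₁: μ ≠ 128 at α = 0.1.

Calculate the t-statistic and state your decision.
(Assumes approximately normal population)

df = n - 1 = 51
SE = s/√n = 8/√52 = 1.1094
t = (x̄ - μ₀)/SE = (121.21 - 128)/1.1094 = -6.1204
Critical value: t_{0.05,51} = ±1.675
p-value < 0.0001
Decision: reject H₀

Answer: t = -6.1204, reject H₀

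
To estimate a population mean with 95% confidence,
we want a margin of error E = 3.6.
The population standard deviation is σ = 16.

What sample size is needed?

Answer: n = 76

Derivation:
z_0.025 = 1.960
n = (z×σ/E)² = (1.960×16/3.6)²
n = 75.8835
Round up: n = 76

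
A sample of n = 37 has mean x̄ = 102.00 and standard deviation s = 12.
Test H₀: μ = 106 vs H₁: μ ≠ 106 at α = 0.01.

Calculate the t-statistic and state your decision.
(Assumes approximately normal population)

df = n - 1 = 36
SE = s/√n = 12/√37 = 1.9728
t = (x̄ - μ₀)/SE = (102.00 - 106)/1.9728 = -2.0276
Critical value: t_{0.005,36} = ±2.719
p-value ≈ 0.0501
Decision: fail to reject H₀

Answer: t = -2.0276, fail to reject H₀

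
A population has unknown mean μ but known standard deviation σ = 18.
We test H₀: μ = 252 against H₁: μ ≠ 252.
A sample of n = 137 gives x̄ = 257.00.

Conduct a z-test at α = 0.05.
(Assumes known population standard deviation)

Standard error: SE = σ/√n = 18/√137 = 1.5378
z-statistic: z = (x̄ - μ₀)/SE = (257.00 - 252)/1.5378 = 3.2514
Critical value: ±1.960
p-value = 0.0011
Decision: reject H₀

Answer: z = 3.2514, reject H₀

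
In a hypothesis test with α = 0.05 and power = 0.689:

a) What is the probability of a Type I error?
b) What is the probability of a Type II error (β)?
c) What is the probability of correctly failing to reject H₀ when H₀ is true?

a) Type I error probability = α = 0.05
b) Power = P(reject H₀ | H₁ true) = 1 - β = 0.689, so Type II error probability = β = 1 - Power = 0.311
c) P(fail to reject H₀ | H₀ true) = 1 - α = 0.95

Answer: a) 0.05, b) 0.311, c) 0.95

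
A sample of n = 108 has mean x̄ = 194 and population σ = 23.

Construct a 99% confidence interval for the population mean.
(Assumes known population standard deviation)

Confidence level: 99%, α = 0.01
z_0.005 = 2.576
SE = σ/√n = 23/√108 = 2.2132
Margin of error = 2.576 × 2.2132 = 5.7012
CI: x̄ ± margin = 194 ± 5.7012
CI: (188.2988, 199.7012)

Answer: (188.2988, 199.7012)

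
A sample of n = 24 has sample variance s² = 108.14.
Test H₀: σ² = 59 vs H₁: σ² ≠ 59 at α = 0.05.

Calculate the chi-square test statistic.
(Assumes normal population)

Answer: χ² = 42.1563, reject H₀

Derivation:
df = n - 1 = 23
χ² = (n-1)s²/σ₀² = 23×108.14/59 = 42.1563
Critical values: χ²_{0.975,23} = 11.689, χ²_{0.025,23} = 38.076
Rejection region: χ² < 11.689 or χ² > 38.076
Decision: reject H₀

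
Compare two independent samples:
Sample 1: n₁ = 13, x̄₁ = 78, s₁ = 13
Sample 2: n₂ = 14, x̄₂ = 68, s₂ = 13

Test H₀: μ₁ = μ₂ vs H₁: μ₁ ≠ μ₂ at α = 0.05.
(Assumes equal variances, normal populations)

Pooled variance: s²_p = [12×13² + 13×13²]/(25) = 169.0000
s_p = 13.0000
SE = s_p×√(1/n₁ + 1/n₂) = 13.0000×√(1/13 + 1/14) = 5.0071
t = (x̄₁ - x̄₂)/SE = (78 - 68)/5.0071 = 1.9972
df = 25, t-critical = ±2.060
Decision: fail to reject H₀

Answer: t = 1.9972, fail to reject H₀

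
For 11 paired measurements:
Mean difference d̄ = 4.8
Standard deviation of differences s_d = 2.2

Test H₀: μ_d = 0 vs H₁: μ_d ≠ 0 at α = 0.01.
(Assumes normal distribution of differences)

df = n - 1 = 10
SE = s_d/√n = 2.2/√11 = 0.6633
t = d̄/SE = 4.8/0.6633 = 7.2365
Critical value: t_{0.005,10} = ±3.169
p-value < 0.0001
Decision: reject H₀

Answer: t = 7.2365, reject H₀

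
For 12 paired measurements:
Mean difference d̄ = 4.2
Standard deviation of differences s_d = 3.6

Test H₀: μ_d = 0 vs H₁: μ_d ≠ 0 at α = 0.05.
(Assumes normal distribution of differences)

Answer: t = 4.0416, reject H₀

Derivation:
df = n - 1 = 11
SE = s_d/√n = 3.6/√12 = 1.0392
t = d̄/SE = 4.2/1.0392 = 4.0416
Critical value: t_{0.025,11} = ±2.201
p-value ≈ 0.0019
Decision: reject H₀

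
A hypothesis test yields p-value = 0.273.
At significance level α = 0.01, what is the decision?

Compare p-value to α:
0.273 ≥ 0.01
Decision: fail to reject H₀

Answer: fail to reject H₀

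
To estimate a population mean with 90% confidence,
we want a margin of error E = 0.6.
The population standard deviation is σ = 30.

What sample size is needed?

z_0.05 = 1.645
n = (z×σ/E)² = (1.645×30/0.6)²
n = 6765.0625
Round up: n = 6766

Answer: n = 6766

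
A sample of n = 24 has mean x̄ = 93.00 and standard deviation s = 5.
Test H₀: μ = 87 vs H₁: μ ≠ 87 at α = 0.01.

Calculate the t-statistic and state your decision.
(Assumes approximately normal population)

df = n - 1 = 23
SE = s/√n = 5/√24 = 1.0206
t = (x̄ - μ₀)/SE = (93.00 - 87)/1.0206 = 5.8789
Critical value: t_{0.005,23} = ±2.807
p-value < 0.0001
Decision: reject H₀

Answer: t = 5.8789, reject H₀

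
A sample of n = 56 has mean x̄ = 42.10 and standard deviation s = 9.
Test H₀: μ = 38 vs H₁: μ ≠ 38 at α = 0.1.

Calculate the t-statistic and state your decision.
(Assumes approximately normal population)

Answer: t = 3.4090, reject H₀

Derivation:
df = n - 1 = 55
SE = s/√n = 9/√56 = 1.2027
t = (x̄ - μ₀)/SE = (42.10 - 38)/1.2027 = 3.4090
Critical value: t_{0.05,55} = ±1.673
p-value ≈ 0.0012
Decision: reject H₀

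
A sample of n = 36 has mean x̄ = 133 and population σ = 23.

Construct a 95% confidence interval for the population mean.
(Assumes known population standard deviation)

Answer: (125.4867, 140.5133)

Derivation:
Confidence level: 95%, α = 0.05
z_0.025 = 1.960
SE = σ/√n = 23/√36 = 3.8333
Margin of error = 1.960 × 3.8333 = 7.5133
CI: x̄ ± margin = 133 ± 7.5133
CI: (125.4867, 140.5133)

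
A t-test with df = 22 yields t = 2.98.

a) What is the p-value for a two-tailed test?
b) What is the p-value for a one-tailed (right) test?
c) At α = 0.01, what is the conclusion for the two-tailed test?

Answer: a) 0.0069, b) 0.0035, c) reject H₀

Derivation:
Using t-distribution with df = 22:
a) Two-tailed: p = 2×P(T > 2.98) = 0.0069
b) One-tailed: p = P(T > 2.98) = 0.0035
c) 0.0069 < 0.01, reject H₀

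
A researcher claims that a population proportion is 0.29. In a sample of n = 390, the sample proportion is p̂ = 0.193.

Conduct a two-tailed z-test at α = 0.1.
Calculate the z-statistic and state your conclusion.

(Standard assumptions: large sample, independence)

Answer: z = -4.2216, reject H₀

Derivation:
H₀: p = 0.29, H₁: p ≠ 0.29
Standard error: SE = √(p₀(1-p₀)/n) = √(0.29×0.71/390) = 0.022977
z-statistic: z = (p̂ - p₀)/SE = (0.193 - 0.29)/0.022977 = -4.2216
Critical value: z_0.05 = ±1.645
p-value < 0.0001
Decision: reject H₀ at α = 0.1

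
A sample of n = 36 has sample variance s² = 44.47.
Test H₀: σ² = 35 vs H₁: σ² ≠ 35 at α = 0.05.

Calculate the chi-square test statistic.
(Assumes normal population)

Answer: χ² = 44.4700, fail to reject H₀

Derivation:
df = n - 1 = 35
χ² = (n-1)s²/σ₀² = 35×44.47/35 = 44.4700
Critical values: χ²_{0.975,35} = 20.569, χ²_{0.025,35} = 53.203
Rejection region: χ² < 20.569 or χ² > 53.203
Decision: fail to reject H₀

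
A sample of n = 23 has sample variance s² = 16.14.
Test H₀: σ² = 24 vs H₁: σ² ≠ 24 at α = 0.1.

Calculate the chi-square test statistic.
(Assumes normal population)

df = n - 1 = 22
χ² = (n-1)s²/σ₀² = 22×16.14/24 = 14.7950
Critical values: χ²_{0.95,22} = 12.338, χ²_{0.05,22} = 33.924
Rejection region: χ² < 12.338 or χ² > 33.924
Decision: fail to reject H₀

Answer: χ² = 14.7950, fail to reject H₀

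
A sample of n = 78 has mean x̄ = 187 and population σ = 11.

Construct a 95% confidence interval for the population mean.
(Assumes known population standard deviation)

Confidence level: 95%, α = 0.05
z_0.025 = 1.960
SE = σ/√n = 11/√78 = 1.2455
Margin of error = 1.960 × 1.2455 = 2.4412
CI: x̄ ± margin = 187 ± 2.4412
CI: (184.5588, 189.4412)

Answer: (184.5588, 189.4412)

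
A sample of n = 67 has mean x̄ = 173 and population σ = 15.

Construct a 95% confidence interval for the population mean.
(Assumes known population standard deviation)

Confidence level: 95%, α = 0.05
z_0.025 = 1.960
SE = σ/√n = 15/√67 = 1.8325
Margin of error = 1.960 × 1.8325 = 3.5917
CI: x̄ ± margin = 173 ± 3.5917
CI: (169.4083, 176.5917)

Answer: (169.4083, 176.5917)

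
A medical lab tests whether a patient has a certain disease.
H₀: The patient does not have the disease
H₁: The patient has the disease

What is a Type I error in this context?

Answer: Diagnosing a healthy patient as having the disease (false positive)

Derivation:
Type I error: rejecting H₀ when it is actually true (false positive).
Type II error: failing to reject H₀ when H₁ is actually true (false negative).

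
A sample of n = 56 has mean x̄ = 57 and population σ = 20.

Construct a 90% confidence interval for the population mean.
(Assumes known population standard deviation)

Answer: (52.6036, 61.3964)

Derivation:
Confidence level: 90%, α = 0.1
z_0.05 = 1.645
SE = σ/√n = 20/√56 = 2.6726
Margin of error = 1.645 × 2.6726 = 4.3964
CI: x̄ ± margin = 57 ± 4.3964
CI: (52.6036, 61.3964)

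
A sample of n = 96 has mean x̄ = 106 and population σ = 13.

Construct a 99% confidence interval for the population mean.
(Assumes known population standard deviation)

Confidence level: 99%, α = 0.01
z_0.005 = 2.576
SE = σ/√n = 13/√96 = 1.3268
Margin of error = 2.576 × 1.3268 = 3.4178
CI: x̄ ± margin = 106 ± 3.4178
CI: (102.5822, 109.4178)

Answer: (102.5822, 109.4178)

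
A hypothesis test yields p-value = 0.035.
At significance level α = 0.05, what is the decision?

Answer: reject H₀

Derivation:
Compare p-value to α:
0.035 < 0.05
Decision: reject H₀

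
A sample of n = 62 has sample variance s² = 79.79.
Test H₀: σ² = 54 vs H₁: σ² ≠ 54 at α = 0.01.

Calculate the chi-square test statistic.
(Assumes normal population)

Answer: χ² = 90.1331, fail to reject H₀

Derivation:
df = n - 1 = 61
χ² = (n-1)s²/σ₀² = 61×79.79/54 = 90.1331
Critical values: χ²_{0.995,61} = 36.301, χ²_{0.005,61} = 93.186
Rejection region: χ² < 36.301 or χ² > 93.186
Decision: fail to reject H₀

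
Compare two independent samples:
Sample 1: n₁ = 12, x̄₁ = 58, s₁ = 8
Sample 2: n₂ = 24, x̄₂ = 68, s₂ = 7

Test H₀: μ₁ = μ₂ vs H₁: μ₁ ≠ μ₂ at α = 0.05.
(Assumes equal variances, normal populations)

Answer: t = -3.8542, reject H₀

Derivation:
Pooled variance: s²_p = [11×8² + 23×7²]/(34) = 53.8529
s_p = 7.3385
SE = s_p×√(1/n₁ + 1/n₂) = 7.3385×√(1/12 + 1/24) = 2.5946
t = (x̄₁ - x̄₂)/SE = (58 - 68)/2.5946 = -3.8542
df = 34, t-critical = ±2.032
Decision: reject H₀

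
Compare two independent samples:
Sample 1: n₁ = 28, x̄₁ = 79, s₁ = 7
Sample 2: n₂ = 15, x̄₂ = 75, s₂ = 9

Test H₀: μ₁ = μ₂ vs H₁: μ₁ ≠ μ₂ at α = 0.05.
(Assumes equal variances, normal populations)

Pooled variance: s²_p = [27×7² + 14×9²]/(41) = 59.9268
s_p = 7.7412
SE = s_p×√(1/n₁ + 1/n₂) = 7.7412×√(1/28 + 1/15) = 2.4770
t = (x̄₁ - x̄₂)/SE = (79 - 75)/2.4770 = 1.6149
df = 41, t-critical = ±2.020
Decision: fail to reject H₀

Answer: t = 1.6149, fail to reject H₀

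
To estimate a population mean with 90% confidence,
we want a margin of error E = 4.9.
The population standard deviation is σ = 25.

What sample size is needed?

z_0.05 = 1.645
n = (z×σ/E)² = (1.645×25/4.9)²
n = 70.4401
Round up: n = 71

Answer: n = 71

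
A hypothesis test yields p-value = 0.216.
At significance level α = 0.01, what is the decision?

Compare p-value to α:
0.216 ≥ 0.01
Decision: fail to reject H₀

Answer: fail to reject H₀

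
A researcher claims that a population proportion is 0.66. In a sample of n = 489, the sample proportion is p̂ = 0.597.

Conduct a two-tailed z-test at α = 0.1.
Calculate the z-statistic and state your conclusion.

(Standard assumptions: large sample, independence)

H₀: p = 0.66, H₁: p ≠ 0.66
Standard error: SE = √(p₀(1-p₀)/n) = √(0.66×0.34/489) = 0.021422
z-statistic: z = (p̂ - p₀)/SE = (0.597 - 0.66)/0.021422 = -2.9409
Critical value: z_0.05 = ±1.645
p-value = 0.0033
Decision: reject H₀ at α = 0.1

Answer: z = -2.9409, reject H₀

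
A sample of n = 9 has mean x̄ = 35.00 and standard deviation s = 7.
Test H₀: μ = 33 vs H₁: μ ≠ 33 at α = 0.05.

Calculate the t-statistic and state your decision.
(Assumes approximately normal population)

Answer: t = 0.8572, fail to reject H₀

Derivation:
df = n - 1 = 8
SE = s/√n = 7/√9 = 2.3333
t = (x̄ - μ₀)/SE = (35.00 - 33)/2.3333 = 0.8572
Critical value: t_{0.025,8} = ±2.306
p-value ≈ 0.4163
Decision: fail to reject H₀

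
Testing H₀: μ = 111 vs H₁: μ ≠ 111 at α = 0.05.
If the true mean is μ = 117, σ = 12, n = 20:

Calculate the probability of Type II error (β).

Answer: β ≈ 0.3913

Derivation:
SE = σ/√n = 12/√20 = 2.6833
Critical values: μ₀ ± z_0.025×SE = 111 ± 1.960×2.6833
Acceptance region: (105.7407, 116.2593)
Under H₁ (μ = 117): z_high = (116.2593 - 117)/2.6833 = -0.2760, z_low = (105.7407 - 117)/2.6833 = -4.1961
β = P(not reject | H₁) = Φ(-0.2760) - Φ(-4.1961) ≈ 0.3913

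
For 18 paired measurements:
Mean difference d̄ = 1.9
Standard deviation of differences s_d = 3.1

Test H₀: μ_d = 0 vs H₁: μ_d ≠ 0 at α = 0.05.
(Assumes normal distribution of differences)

df = n - 1 = 17
SE = s_d/√n = 3.1/√18 = 0.7307
t = d̄/SE = 1.9/0.7307 = 2.6002
Critical value: t_{0.025,17} = ±2.110
p-value ≈ 0.0187
Decision: reject H₀

Answer: t = 2.6002, reject H₀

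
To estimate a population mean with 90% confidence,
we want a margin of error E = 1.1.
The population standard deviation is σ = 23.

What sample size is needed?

Answer: n = 1184

Derivation:
z_0.05 = 1.645
n = (z×σ/E)² = (1.645×23/1.1)²
n = 1183.0473
Round up: n = 1184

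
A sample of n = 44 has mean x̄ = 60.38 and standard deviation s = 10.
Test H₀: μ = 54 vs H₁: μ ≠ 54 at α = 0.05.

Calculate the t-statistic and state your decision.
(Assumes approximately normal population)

df = n - 1 = 43
SE = s/√n = 10/√44 = 1.5076
t = (x̄ - μ₀)/SE = (60.38 - 54)/1.5076 = 4.2319
Critical value: t_{0.025,43} = ±2.017
p-value ≈ 0.0001
Decision: reject H₀

Answer: t = 4.2319, reject H₀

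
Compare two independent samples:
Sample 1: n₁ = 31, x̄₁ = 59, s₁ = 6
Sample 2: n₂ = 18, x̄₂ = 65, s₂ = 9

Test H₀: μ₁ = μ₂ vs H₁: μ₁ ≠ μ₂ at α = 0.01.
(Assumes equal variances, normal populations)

Answer: t = -2.8003, reject H₀

Derivation:
Pooled variance: s²_p = [30×6² + 17×9²]/(47) = 52.2766
s_p = 7.2303
SE = s_p×√(1/n₁ + 1/n₂) = 7.2303×√(1/31 + 1/18) = 2.1426
t = (x̄₁ - x̄₂)/SE = (59 - 65)/2.1426 = -2.8003
df = 47, t-critical = ±2.685
Decision: reject H₀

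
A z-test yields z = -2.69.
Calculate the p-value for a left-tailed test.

For z = -2.69:
p = P(Z < -2.69) = Φ(-2.69) = 0.0036

Answer: p-value ≈ 0.0036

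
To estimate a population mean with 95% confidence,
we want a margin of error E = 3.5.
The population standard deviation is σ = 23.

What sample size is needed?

z_0.025 = 1.960
n = (z×σ/E)² = (1.960×23/3.5)²
n = 165.8944
Round up: n = 166

Answer: n = 166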